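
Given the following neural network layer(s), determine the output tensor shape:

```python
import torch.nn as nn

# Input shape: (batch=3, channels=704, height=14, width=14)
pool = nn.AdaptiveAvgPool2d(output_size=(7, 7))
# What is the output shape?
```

Input: (3, 704, 14, 14) -> Output: (3, 704, 7, 7)

Answer: (3, 704, 7, 7)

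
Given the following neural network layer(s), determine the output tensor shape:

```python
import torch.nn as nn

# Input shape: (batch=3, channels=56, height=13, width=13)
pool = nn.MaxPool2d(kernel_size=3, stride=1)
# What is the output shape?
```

Input: (3, 56, 13, 13) -> Output: (3, 56, 11, 11)

Answer: (3, 56, 11, 11)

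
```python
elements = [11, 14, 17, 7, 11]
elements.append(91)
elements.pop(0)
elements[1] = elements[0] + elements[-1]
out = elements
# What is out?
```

Trace:
`elements = [11, 14, 17, 7, 11]` → elements = [11, 14, 17, 7, 11]
`elements.append(91)` → elements = [11, 14, 17, 7, 11, 91]
`elements.pop(0)` → elements = [14, 17, 7, 11, 91]
`elements[1] = elements[0] + elements[-1]` → elements = [14, 105, 7, 11, 91]
`out = elements` → out = [14, 105, 7, 11, 91]
So out = [14, 105, 7, 11, 91]

Answer: [14, 105, 7, 11, 91]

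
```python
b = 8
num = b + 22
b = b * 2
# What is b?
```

Trace:
`b = 8` → b = 8
`num = b + 22` → num = 30
`b = b * 2` → b = 16
So b = 16

Answer: 16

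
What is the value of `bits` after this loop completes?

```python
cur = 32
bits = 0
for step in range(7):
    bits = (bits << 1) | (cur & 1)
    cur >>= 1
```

Reverse lowest 7 bits of 32
`bits` takes the values: 0 → 1 → 2

Answer: 2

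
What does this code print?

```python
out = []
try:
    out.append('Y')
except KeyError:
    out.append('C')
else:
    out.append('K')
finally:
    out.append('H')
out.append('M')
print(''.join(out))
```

Execution trace: 'Y' (try body, no exception) → 'K' (else) → 'H' (finally) → 'M' (after the try/except). Output: YKHM

Answer: YKHM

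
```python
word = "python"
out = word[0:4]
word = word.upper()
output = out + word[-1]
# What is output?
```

Trace:
`word = "python"` → word = 'python'
`out = word[0:4]` → out = 'pyth'
`word = word.upper()` → word = 'PYTHON'
`output = out + word[-1]` → output = 'pythN'
So output = 'pythN'

Answer: 'pythN'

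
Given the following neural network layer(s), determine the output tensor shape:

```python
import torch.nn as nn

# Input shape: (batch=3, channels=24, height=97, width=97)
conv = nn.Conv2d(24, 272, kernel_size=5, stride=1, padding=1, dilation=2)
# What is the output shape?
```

Input: (3, 24, 97, 97) -> Output: (3, 272, 91, 91)

Answer: (3, 272, 91, 91)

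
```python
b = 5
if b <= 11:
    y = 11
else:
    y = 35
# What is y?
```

Trace:
`b = 5` → b = 5
`if b <= 11: ...` → b <= 11 is True → y = 11
So y = 11

Answer: 11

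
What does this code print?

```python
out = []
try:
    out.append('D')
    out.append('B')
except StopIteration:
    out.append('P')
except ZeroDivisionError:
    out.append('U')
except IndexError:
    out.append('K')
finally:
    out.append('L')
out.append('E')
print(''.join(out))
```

Execution trace: 'D' (try body) → 'B' (try body, no exception) → 'L' (finally) → 'E' (after the try/except). Output: DBLE

Answer: DBLE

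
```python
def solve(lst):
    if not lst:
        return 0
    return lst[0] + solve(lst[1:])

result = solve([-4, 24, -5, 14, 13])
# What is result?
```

(-4) + 24 + (-5) + 14 + 13 + 0 = 42

Answer: 42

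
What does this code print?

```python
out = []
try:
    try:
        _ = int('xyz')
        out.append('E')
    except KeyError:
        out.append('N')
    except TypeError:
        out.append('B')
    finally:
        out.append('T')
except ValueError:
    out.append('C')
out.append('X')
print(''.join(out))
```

Execution trace: 'T' (finally) → 'C' (outer except ValueError) → 'X' (after the try/except). Output: TCX

Answer: TCX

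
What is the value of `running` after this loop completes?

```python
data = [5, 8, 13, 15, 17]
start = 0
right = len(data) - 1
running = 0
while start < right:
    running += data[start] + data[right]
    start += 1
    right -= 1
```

Sum of pairs from ends
`running` takes the values: 0 → 22 → 45

Answer: 45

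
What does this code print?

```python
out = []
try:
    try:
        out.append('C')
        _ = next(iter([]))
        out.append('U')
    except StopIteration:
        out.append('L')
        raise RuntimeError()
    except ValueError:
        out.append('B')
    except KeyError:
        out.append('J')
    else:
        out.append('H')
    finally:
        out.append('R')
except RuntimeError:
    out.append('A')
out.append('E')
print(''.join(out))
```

Execution trace: 'C' (inner try body) → 'L' (inner except StopIteration) → 'R' (inner finally) → 'A' (outer except RuntimeError) → 'E' (after the try/except). Output: CLRAE

Answer: CLRAE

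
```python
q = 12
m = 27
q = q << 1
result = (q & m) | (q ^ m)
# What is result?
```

Trace:
`q = 12` → q = 12
`m = 27` → m = 27
`q = q << 1` → q = 24
`result = (q & m) | (q ^ m)` → result = 27
So result = 27

Answer: 27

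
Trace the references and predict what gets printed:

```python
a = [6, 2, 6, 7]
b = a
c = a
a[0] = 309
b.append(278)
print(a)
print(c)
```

Key concept: multiple aliases.
Step by step:
`a = [6, 2, 6, 7]` → a = [6, 2, 6, 7]
`b = a` → b = [6, 2, 6, 7] (same object as a)
`c = a` → c = [6, 2, 6, 7] (same object as a, b)
`a[0] = 309` → a = [309, 2, 6, 7] (same object as b, c); b = [309, 2, 6, 7] (same object as a, c); c = [309, 2, 6, 7] (same object as a, b)
`b.append(278)` → a = [309, 2, 6, 7, 278] (same object as b, c); b = [309, 2, 6, 7, 278] (same object as a, c); c = [309, 2, 6, 7, 278] (same object as a, b)
`print(a)` → prints [309, 2, 6, 7, 278]
`print(c)` → prints [309, 2, 6, 7, 278]

Answer:
[309, 2, 6, 7, 278]
[309, 2, 6, 7, 278]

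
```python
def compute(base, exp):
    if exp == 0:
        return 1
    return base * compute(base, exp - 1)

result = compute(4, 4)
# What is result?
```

compute(4, 4) = 4 * 4 * 4 * 4 = 256

Answer: 256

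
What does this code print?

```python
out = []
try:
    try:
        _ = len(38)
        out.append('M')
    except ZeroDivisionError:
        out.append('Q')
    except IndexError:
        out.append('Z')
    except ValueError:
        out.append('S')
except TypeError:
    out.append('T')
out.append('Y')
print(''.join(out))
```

Execution trace: 'T' (outer except TypeError) → 'Y' (after the try/except). Output: TY

Answer: TY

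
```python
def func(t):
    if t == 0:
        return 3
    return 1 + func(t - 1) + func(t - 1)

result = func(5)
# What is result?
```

func(t) = 1 + 2·func(t-1), func(0)=3. Closed form: (3+1)·2^5 - 1 = 127.

Answer: 127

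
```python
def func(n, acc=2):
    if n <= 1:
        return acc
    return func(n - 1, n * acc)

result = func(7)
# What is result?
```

Accumulator trace (n, acc): (7, 2) -> (6, 14) -> (5, 84) -> (4, 420) -> (3, 1680) -> (2, 5040) -> (1, 10080) -> return 10080

Answer: 10080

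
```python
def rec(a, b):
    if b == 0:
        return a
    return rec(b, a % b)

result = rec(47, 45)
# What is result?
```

rec(47, 45) -> rec(45, 2) -> rec(2, 1) -> rec(1, 0) -> 1

Answer: 1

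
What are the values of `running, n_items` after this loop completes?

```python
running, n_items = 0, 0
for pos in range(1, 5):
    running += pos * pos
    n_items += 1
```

Sum of squares and count
`running, n_items` takes the values: (0, 0) → (1, 0) → (1, 1) → (5, 1) → (5, 2) → (14, 2) → (14, 3) → (30, 3) → (30, 4)

Answer: 30, 4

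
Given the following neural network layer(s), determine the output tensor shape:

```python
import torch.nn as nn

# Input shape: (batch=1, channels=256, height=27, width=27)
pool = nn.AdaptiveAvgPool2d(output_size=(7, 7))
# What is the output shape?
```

Input: (1, 256, 27, 27) -> Output: (1, 256, 7, 7)

Answer: (1, 256, 7, 7)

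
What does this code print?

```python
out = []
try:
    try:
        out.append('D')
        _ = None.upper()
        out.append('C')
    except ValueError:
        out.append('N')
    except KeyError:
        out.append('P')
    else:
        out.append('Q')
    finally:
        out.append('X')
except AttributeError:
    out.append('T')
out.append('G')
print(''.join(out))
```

Execution trace: 'D' (inner try body) → 'X' (inner finally) → 'T' (outer except AttributeError) → 'G' (after the try/except). Output: DXTG

Answer: DXTG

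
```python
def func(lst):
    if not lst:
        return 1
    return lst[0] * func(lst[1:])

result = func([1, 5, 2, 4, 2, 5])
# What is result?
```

Product over [1, 5, 2, 4, 2, 5] = 1 * 5 * 2 * 4 * 2 * 5 = 400

Answer: 400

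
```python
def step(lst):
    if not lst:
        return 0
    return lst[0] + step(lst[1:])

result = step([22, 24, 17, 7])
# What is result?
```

22 + 24 + 17 + 7 + 0 = 70

Answer: 70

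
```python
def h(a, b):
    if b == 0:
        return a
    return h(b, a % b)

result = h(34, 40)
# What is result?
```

h(34, 40) -> h(40, 34) -> h(34, 6) -> h(6, 4) -> h(4, 2) -> h(2, 0) -> 2

Answer: 2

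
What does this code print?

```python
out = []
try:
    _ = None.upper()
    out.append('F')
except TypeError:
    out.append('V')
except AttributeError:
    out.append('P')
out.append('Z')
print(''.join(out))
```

Execution trace: 'P' (except AttributeError) → 'Z' (after the try/except). Output: PZ

Answer: PZ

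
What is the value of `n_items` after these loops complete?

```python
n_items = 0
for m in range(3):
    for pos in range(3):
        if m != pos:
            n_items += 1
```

3² - 3 (exclude diagonal)
`n_items` takes the values: 0 → 1 → 2 → 3 → 4 → 5 → 6

Answer: 6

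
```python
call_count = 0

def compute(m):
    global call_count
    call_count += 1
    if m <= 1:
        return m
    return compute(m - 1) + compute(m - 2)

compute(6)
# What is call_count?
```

Calls(m) = 1 + Calls(m-1) + Calls(m-2); Calls(0)=Calls(1)=1. For m=6 this gives 25.

Answer: 25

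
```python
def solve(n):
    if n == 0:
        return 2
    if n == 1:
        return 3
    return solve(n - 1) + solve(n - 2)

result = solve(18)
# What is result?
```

Build up from base cases: solve(0)=2, solve(1)=3, solve(2)=5, solve(3)=8, solve(4)=13, solve(5)=21, solve(6)=34, ..., solve(18)=10946

Answer: 10946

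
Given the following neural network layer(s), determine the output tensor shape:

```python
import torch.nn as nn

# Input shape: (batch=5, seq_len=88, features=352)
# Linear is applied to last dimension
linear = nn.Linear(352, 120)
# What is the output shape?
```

Input: (5, 88, 352) -> Output: (5, 88, 120)

Answer: (5, 88, 120)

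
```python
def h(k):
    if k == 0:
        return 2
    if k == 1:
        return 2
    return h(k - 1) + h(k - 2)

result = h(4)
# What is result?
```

Build up from base cases: h(0)=2, h(1)=2, h(2)=4, h(3)=6, h(4)=10

Answer: 10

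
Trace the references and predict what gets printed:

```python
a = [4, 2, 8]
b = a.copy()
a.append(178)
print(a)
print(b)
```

Key concept: list.copy() creates independent copy.
Step by step:
`a = [4, 2, 8]` → a = [4, 2, 8]
`b = a.copy()` → b = [4, 2, 8]
`a.append(178)` → a = [4, 2, 8, 178]
`print(a)` → prints [4, 2, 8, 178]
`print(b)` → prints [4, 2, 8]

Answer:
[4, 2, 8, 178]
[4, 2, 8]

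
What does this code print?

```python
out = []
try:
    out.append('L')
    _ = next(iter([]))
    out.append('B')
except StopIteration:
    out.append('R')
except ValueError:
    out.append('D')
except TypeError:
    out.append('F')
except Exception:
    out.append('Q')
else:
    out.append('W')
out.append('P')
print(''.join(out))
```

Execution trace: 'L' (try body) → 'R' (except StopIteration) → 'P' (after the try/except). Output: LRP

Answer: LRP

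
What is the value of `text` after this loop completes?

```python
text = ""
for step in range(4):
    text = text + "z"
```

Repeat 'z' 4 times
`text` takes the values: "" → "z" → "zz" → "zzz" → "zzzz"

Answer: "zzzz"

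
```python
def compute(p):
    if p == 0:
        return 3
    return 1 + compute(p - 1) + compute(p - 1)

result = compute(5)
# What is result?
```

compute(p) = 1 + 2·compute(p-1), compute(0)=3. Closed form: (3+1)·2^5 - 1 = 127.

Answer: 127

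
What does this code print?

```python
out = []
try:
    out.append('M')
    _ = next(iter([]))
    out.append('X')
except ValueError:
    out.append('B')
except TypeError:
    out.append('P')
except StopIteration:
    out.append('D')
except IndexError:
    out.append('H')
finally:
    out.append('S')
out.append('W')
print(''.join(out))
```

Execution trace: 'M' (try body) → 'D' (except StopIteration) → 'S' (finally) → 'W' (after the try/except). Output: MDSW

Answer: MDSW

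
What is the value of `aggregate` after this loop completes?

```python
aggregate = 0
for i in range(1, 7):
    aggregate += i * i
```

Sum of squares 1² to 6² = 91
`aggregate` takes the values: 0 → 1 → 5 → 14 → 30 → 55 → 91

Answer: 91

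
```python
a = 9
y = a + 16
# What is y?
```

Trace:
`a = 9` → a = 9
`y = a + 16` → y = 25
So y = 25

Answer: 25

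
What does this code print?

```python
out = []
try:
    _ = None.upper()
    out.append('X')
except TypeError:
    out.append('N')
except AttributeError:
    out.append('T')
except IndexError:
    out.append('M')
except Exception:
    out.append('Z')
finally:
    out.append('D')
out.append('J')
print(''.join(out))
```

Execution trace: 'T' (except AttributeError) → 'D' (finally) → 'J' (after the try/except). Output: TDJ

Answer: TDJ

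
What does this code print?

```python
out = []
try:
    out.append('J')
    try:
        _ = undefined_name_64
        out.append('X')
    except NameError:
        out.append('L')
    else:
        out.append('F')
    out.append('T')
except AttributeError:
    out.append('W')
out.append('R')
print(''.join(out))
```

Execution trace: 'J' (try body) → 'L' (inner except NameError) → 'T' (try body, no exception) → 'R' (after the try/except). Output: JLTR

Answer: JLTR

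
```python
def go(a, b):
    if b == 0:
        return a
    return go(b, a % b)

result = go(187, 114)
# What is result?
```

go(187, 114) -> go(114, 73) -> go(73, 41) -> go(41, 32) -> go(32, 9) -> go(9, 5) -> go(5, 4) -> go(4, 1) -> go(1, 0) -> 1

Answer: 1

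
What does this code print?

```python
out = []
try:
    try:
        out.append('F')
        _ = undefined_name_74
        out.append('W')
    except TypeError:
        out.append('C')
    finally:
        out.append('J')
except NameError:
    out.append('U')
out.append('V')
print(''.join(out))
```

Execution trace: 'F' (try body) → 'J' (finally) → 'U' (outer except NameError) → 'V' (after the try/except). Output: FJUV

Answer: FJUV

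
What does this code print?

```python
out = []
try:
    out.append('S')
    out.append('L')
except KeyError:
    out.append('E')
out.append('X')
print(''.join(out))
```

Execution trace: 'S' (try body) → 'L' (try body, no exception) → 'X' (after the try/except). Output: SLX

Answer: SLX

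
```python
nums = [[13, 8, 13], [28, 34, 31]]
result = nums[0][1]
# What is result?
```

Trace:
`nums = [[13, 8, 13], [28, 34, 31]]` → nums = [[13, 8, 13], [28, 34, 31]]
`result = nums[0][1]` → result = 8
So result = 8

Answer: 8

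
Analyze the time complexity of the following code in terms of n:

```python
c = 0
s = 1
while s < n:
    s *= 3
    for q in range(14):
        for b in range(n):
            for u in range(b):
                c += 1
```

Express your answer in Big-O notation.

Each loop level contributes: log n × 1 × n × n. Multiplying the contributions gives O(n^2 log n).

Answer: O(n^2 log n)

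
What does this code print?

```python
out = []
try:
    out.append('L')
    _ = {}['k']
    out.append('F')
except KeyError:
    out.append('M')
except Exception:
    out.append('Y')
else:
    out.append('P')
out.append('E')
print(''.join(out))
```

Execution trace: 'L' (try body) → 'M' (except KeyError) → 'E' (after the try/except). Output: LME

Answer: LME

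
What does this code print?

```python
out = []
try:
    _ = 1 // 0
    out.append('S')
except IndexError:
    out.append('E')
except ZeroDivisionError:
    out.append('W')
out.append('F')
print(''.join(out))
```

Execution trace: 'W' (except ZeroDivisionError) → 'F' (after the try/except). Output: WF

Answer: WF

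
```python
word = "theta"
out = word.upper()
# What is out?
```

Trace:
`word = "theta"` → word = 'theta'
`out = word.upper()` → out = 'THETA'
So out = 'THETA'

Answer: 'THETA'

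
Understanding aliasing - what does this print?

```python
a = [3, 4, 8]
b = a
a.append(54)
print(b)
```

Key concept: basic list aliasing.
Step by step:
`a = [3, 4, 8]` → a = [3, 4, 8]
`b = a` → b = [3, 4, 8] (same object as a)
`a.append(54)` → a = [3, 4, 8, 54] (same object as b); b = [3, 4, 8, 54] (same object as a)
`print(b)` → prints [3, 4, 8, 54]

Answer: [3, 4, 8, 54]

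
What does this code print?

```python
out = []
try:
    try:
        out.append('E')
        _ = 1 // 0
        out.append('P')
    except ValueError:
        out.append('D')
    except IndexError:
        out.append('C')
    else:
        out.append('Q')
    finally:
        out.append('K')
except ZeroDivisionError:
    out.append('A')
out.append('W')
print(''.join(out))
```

Execution trace: 'E' (try body) → 'K' (finally) → 'A' (outer except ZeroDivisionError) → 'W' (after the try/except). Output: EKAW

Answer: EKAW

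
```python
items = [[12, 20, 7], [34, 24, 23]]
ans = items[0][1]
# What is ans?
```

Trace:
`items = [[12, 20, 7], [34, 24, 23]]` → items = [[12, 20, 7], [34, 24, 23]]
`ans = items[0][1]` → ans = 20
So ans = 20

Answer: 20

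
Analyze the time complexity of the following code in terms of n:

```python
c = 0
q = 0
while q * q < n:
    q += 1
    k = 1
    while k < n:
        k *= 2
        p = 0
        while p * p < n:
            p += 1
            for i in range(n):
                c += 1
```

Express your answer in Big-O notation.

Each loop level contributes: √n × log n × √n × n. Multiplying the contributions gives O(n^2 log n).

Answer: O(n^2 log n)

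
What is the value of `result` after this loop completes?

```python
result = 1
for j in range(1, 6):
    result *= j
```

5! = 120
`result` takes the values: 1 → 2 → 6 → 24 → 120

Answer: 120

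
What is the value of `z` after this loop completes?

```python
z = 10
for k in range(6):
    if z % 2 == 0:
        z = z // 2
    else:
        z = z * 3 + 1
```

Collatz-style transformation from 10
`z` takes the values: 10 → 5 → 16 → 8 → 4 → 2 → 1

Answer: 1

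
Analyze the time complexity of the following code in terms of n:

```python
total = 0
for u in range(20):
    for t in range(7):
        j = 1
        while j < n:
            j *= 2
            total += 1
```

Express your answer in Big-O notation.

Each loop level contributes: 1 × 1 × log n. Multiplying the contributions gives O(log n).

Answer: O(log n)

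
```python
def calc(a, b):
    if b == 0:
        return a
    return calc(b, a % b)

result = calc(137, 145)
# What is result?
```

calc(137, 145) -> calc(145, 137) -> calc(137, 8) -> calc(8, 1) -> calc(1, 0) -> 1

Answer: 1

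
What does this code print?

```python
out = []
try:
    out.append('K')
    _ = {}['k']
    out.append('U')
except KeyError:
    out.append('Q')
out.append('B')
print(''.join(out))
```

Execution trace: 'K' (try body) → 'Q' (except KeyError) → 'B' (after the try/except). Output: KQB

Answer: KQB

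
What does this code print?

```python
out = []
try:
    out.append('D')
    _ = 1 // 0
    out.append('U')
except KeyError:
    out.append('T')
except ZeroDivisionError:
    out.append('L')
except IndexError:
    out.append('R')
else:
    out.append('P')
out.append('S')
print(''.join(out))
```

Execution trace: 'D' (try body) → 'L' (except ZeroDivisionError) → 'S' (after the try/except). Output: DLS

Answer: DLS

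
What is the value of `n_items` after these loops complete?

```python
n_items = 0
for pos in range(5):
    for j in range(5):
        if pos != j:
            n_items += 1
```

5² - 5 (exclude diagonal)
`n_items` takes the values: 0 → 1 → 2 → 3 → 4 → 5 → 6 → 7 → 8 → 9 → 10 → 11 → 12 → 13 → 14 → 15 → 16 → 17 → 18 → 19 → 20

Answer: 20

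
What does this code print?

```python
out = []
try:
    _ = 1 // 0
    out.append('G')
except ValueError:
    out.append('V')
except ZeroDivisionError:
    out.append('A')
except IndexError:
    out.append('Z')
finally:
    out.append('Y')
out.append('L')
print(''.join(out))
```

Execution trace: 'A' (except ZeroDivisionError) → 'Y' (finally) → 'L' (after the try/except). Output: AYL

Answer: AYL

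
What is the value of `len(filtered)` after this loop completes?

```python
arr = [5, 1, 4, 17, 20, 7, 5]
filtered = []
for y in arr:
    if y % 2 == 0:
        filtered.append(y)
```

Count even numbers in [5, 1, 4, 17, 20, 7, 5]
`filtered` takes the values: [] → [4] → [4, 20]
So `len(filtered)` = 2

Answer: 2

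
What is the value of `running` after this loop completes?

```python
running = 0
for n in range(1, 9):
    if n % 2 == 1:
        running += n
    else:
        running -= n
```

Add odd, subtract even
`running` takes the values: 0 → 1 → -1 → 2 → -2 → 3 → -3 → 4 → -4

Answer: -4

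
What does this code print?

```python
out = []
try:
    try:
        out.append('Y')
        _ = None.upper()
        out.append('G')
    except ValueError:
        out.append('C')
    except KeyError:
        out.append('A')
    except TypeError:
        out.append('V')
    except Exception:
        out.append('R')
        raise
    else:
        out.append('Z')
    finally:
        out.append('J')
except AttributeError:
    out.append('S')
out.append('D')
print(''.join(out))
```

Execution trace: 'Y' (inner try body) → 'R' (inner except Exception) → 'J' (inner finally) → 'S' (outer except AttributeError) → 'D' (after the try/except). Output: YRJSD

Answer: YRJSD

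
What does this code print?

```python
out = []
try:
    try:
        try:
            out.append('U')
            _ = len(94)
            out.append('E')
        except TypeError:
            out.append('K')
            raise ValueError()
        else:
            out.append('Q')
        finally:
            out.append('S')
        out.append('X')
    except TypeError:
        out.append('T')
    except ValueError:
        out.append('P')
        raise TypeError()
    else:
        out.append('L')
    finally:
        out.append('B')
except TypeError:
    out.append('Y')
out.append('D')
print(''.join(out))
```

Execution trace: 'U' (inner try body) → 'K' (inner except TypeError) → 'S' (inner finally) → 'P' (except ValueError) → 'B' (finally) → 'Y' (outer except TypeError) → 'D' (after the try/except). Output: UKSPBYD

Answer: UKSPBYD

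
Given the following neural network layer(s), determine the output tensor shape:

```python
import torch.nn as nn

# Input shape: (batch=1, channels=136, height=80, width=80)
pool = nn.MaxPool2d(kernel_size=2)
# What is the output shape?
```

Input: (1, 136, 80, 80) -> Output: (1, 136, 40, 40)

Answer: (1, 136, 40, 40)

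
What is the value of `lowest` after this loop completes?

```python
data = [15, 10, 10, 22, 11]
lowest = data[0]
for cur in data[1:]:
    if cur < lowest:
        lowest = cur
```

Minimum of [15, 10, 10, 22, 11]
`lowest` takes the values: 15 → 10

Answer: 10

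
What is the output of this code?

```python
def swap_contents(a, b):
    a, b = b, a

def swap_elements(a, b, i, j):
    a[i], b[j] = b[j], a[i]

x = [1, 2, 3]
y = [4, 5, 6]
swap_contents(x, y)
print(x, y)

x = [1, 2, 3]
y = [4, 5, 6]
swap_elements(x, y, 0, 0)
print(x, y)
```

Key concept: parameter rebinding vs mutation.
Step by step:
`x = [1, 2, 3]` → x = [1, 2, 3]
`y = [4, 5, 6]` → y = [4, 5, 6]
`swap_contents(x, y)` → no visible change to tracked variables
`print(x, y)` → prints [1, 2, 3] [4, 5, 6]
`x = [1, 2, 3]` → x = [1, 2, 3]
`y = [4, 5, 6]` → y = [4, 5, 6]
`swap_elements(x, y, 0, 0)` → x = [4, 2, 3]; y = [1, 5, 6]
`print(x, y)` → prints [4, 2, 3] [1, 5, 6]

Answer:
[1, 2, 3] [4, 5, 6]
[4, 2, 3] [1, 5, 6]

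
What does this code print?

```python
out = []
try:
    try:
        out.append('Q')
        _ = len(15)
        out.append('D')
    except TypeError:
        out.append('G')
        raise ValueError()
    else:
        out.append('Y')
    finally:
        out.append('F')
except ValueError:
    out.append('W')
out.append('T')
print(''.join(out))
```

Execution trace: 'Q' (inner try body) → 'G' (inner except TypeError) → 'F' (inner finally) → 'W' (outer except ValueError) → 'T' (after the try/except). Output: QGFWT

Answer: QGFWT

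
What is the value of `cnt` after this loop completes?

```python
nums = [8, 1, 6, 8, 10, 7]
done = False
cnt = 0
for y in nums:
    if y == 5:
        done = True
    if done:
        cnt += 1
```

Count elements after first 5 in [8, 1, 6, 8, 10, 7]
`cnt` takes the values: 0

Answer: 0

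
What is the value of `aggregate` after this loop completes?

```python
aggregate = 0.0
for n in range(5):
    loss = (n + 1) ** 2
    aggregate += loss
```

Sum of squared losses 1² + 2² + ... + 5²
`aggregate` takes the values: 0.0 → 1.0 → 5.0 → 14.0 → 30.0 → 55.0

Answer: 55.0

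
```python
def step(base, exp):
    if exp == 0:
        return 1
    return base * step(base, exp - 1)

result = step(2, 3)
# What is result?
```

step(2, 3) = 2 * 2 * 2 = 8

Answer: 8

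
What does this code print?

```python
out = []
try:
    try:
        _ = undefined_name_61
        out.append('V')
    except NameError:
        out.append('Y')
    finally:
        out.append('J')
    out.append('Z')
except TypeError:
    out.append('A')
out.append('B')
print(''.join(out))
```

Execution trace: 'Y' (inner except NameError) → 'J' (inner finally) → 'Z' (try body, no exception) → 'B' (after the try/except). Output: YJZB

Answer: YJZB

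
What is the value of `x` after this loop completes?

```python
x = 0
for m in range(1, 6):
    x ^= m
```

XOR of 1 to 5
`x` takes the values: 0 → 1 → 3 → 0 → 4 → 1

Answer: 1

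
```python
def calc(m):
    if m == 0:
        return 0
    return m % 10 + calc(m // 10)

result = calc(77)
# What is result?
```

Sum of digits of 77: 7 + 7 = 14

Answer: 14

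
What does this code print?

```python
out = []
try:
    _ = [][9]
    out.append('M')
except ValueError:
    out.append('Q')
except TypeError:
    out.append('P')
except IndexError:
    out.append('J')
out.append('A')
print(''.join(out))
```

Execution trace: 'J' (except IndexError) → 'A' (after the try/except). Output: JA

Answer: JA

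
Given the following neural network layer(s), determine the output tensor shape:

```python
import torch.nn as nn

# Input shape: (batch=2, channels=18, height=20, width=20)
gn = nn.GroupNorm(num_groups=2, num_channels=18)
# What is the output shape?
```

Input: (2, 18, 20, 20) -> Output: (2, 18, 20, 20)

Answer: (2, 18, 20, 20)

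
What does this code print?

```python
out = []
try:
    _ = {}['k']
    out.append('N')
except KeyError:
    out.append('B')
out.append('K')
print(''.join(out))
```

Execution trace: 'B' (except KeyError) → 'K' (after the try/except). Output: BK

Answer: BK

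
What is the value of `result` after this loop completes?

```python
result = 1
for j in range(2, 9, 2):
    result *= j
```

Product of even numbers 2 to 8
`result` takes the values: 1 → 2 → 8 → 48 → 384

Answer: 384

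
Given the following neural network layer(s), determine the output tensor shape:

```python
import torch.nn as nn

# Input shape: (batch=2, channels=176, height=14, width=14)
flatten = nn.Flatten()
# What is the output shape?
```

Input: (2, 176, 14, 14) -> Output: (2, 34496)

Answer: (2, 34496)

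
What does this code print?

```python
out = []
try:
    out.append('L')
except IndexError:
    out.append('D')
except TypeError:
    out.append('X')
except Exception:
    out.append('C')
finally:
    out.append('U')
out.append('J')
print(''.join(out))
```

Execution trace: 'L' (try body, no exception) → 'U' (finally) → 'J' (after the try/except). Output: LUJ

Answer: LUJ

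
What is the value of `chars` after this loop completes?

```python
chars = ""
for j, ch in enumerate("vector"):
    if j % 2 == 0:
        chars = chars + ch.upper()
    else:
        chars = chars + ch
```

Uppercase even positions in 'vector'
`chars` takes the values: "" → "V" → "Ve" → "VeC" → "VeCt" → "VeCtO" → "VeCtOr"

Answer: "VeCtOr"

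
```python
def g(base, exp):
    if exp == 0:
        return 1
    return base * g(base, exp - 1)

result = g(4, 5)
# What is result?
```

g(4, 5) = 4 * 4 * 4 * 4 * 4 = 1024

Answer: 1024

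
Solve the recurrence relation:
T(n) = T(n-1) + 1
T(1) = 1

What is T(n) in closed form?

Unrolling: T(n) = T(1) + 1·(n-1) = 1 + 1(n-1) = n.

Answer: T(n) = n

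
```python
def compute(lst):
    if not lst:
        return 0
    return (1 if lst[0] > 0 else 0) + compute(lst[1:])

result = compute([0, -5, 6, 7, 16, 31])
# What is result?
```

Count of positive elements in [0, -5, 6, 7, 16, 31] = 4

Answer: 4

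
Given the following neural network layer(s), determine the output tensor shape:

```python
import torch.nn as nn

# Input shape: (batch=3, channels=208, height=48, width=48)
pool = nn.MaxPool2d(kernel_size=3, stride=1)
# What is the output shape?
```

Input: (3, 208, 48, 48) -> Output: (3, 208, 46, 46)

Answer: (3, 208, 46, 46)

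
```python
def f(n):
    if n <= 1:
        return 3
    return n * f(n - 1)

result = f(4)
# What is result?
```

f(4) = 4 * 3 * 2 * 3 = 72

Answer: 72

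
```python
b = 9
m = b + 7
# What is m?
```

Trace:
`b = 9` → b = 9
`m = b + 7` → m = 16
So m = 16

Answer: 16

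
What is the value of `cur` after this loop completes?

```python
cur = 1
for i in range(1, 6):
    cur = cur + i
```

Start at 1, add 1 through 5
`cur` takes the values: 1 → 2 → 4 → 7 → 11 → 16

Answer: 16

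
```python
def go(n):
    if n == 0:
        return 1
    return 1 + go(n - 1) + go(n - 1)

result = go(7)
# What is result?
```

go(n) = 1 + 2·go(n-1), go(0)=1. Closed form: (1+1)·2^7 - 1 = 255.

Answer: 255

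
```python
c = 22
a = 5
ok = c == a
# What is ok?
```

Trace:
`c = 22` → c = 22
`a = 5` → a = 5
`ok = c == a` → ok = False
So ok = False

Answer: False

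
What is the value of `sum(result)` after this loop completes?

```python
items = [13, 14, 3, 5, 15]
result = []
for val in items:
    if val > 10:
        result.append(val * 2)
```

Sum of doubled values > 10
`result` takes the values: [] → [26] → [26, 28] → [26, 28, 30]
So `sum(result)` = 84

Answer: 84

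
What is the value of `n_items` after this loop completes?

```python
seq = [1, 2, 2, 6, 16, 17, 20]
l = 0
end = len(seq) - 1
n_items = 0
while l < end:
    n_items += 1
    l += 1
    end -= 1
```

Iterations until pointers meet (list length 7)
`n_items` takes the values: 0 → 1 → 2 → 3

Answer: 3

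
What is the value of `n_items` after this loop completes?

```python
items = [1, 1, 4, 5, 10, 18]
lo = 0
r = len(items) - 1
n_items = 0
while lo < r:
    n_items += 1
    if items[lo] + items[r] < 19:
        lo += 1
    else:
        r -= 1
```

Steps to find pair summing to 19
`n_items` takes the values: 0 → 1 → 2 → 3 → 4 → 5

Answer: 5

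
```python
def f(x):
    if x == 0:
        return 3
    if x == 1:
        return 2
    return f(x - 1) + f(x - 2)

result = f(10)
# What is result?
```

Build up from base cases: f(0)=3, f(1)=2, f(2)=5, f(3)=7, f(4)=12, f(5)=19, f(6)=31, ..., f(10)=212

Answer: 212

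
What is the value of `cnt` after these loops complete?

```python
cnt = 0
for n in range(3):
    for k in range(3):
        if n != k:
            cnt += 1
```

3² - 3 (exclude diagonal)
`cnt` takes the values: 0 → 1 → 2 → 3 → 4 → 5 → 6

Answer: 6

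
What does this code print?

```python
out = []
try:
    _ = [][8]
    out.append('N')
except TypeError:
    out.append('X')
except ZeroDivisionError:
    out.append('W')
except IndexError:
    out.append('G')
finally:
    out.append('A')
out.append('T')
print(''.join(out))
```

Execution trace: 'G' (except IndexError) → 'A' (finally) → 'T' (after the try/except). Output: GAT

Answer: GAT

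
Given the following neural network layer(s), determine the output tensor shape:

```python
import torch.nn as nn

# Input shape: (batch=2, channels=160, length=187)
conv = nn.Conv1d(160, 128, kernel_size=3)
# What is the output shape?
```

Input: (2, 160, 187) -> Output: (2, 128, 185)

Answer: (2, 128, 185)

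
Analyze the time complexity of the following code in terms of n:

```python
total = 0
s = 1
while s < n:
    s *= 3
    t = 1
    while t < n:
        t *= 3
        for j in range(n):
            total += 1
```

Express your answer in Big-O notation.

Each loop level contributes: log n × log n × n. Multiplying the contributions gives O(n log² n).

Answer: O(n log² n)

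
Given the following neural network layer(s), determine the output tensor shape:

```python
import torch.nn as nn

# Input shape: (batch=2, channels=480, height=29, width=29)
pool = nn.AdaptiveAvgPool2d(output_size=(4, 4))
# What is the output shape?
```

Input: (2, 480, 29, 29) -> Output: (2, 480, 4, 4)

Answer: (2, 480, 4, 4)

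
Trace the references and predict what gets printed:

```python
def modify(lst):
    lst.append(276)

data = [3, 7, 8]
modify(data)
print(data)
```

Key concept: function modifies passed list.
Step by step:
`data = [3, 7, 8]` → data = [3, 7, 8]
`modify(data)` → data = [3, 7, 8, 276]
`print(data)` → prints [3, 7, 8, 276]

Answer: [3, 7, 8, 276]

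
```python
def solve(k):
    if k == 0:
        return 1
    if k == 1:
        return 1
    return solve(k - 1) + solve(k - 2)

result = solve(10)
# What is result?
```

Build up from base cases: solve(0)=1, solve(1)=1, solve(2)=2, solve(3)=3, solve(4)=5, solve(5)=8, solve(6)=13, ..., solve(10)=89

Answer: 89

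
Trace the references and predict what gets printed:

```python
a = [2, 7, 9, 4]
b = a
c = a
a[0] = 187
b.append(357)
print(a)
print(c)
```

Key concept: multiple aliases.
Step by step:
`a = [2, 7, 9, 4]` → a = [2, 7, 9, 4]
`b = a` → b = [2, 7, 9, 4] (same object as a)
`c = a` → c = [2, 7, 9, 4] (same object as a, b)
`a[0] = 187` → a = [187, 7, 9, 4] (same object as b, c); b = [187, 7, 9, 4] (same object as a, c); c = [187, 7, 9, 4] (same object as a, b)
`b.append(357)` → a = [187, 7, 9, 4, 357] (same object as b, c); b = [187, 7, 9, 4, 357] (same object as a, c); c = [187, 7, 9, 4, 357] (same object as a, b)
`print(a)` → prints [187, 7, 9, 4, 357]
`print(c)` → prints [187, 7, 9, 4, 357]

Answer:
[187, 7, 9, 4, 357]
[187, 7, 9, 4, 357]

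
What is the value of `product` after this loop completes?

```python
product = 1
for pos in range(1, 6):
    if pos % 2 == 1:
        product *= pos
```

Product of odd numbers 1 to 5
`product` takes the values: 1 → 3 → 15

Answer: 15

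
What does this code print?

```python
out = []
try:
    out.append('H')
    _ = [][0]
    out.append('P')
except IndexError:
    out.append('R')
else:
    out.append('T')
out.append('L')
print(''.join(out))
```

Execution trace: 'H' (try body) → 'R' (except IndexError) → 'L' (after the try/except). Output: HRL

Answer: HRL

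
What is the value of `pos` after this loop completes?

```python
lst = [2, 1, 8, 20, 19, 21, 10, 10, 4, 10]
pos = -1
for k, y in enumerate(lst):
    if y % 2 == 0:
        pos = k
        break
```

First even number index in [2, 1, 8, 20, 19, 21, 10, 10, 4, 10]
`pos` takes the values: -1 → 0

Answer: 0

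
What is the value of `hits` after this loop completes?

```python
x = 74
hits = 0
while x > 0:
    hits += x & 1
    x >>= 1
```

Count set bits in 74 (binary: 0b1001010)
`hits` takes the values: 0 → 1 → 2 → 3

Answer: 3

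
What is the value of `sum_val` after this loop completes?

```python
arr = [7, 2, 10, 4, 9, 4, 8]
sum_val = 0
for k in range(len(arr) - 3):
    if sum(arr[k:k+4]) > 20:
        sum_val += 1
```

Count windows with sum > 20
`sum_val` takes the values: 0 → 1 → 2 → 3 → 4

Answer: 4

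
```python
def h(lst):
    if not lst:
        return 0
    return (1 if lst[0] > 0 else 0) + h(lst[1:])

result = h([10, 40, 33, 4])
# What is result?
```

Count of positive elements in [10, 40, 33, 4] = 4

Answer: 4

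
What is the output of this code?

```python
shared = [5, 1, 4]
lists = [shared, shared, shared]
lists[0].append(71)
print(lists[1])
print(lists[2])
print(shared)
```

Key concept: list of same reference.
Step by step:
`shared = [5, 1, 4]` → shared = [5, 1, 4]
`lists = [shared, shared, shared]` → lists = [[5, 1, 4], [5, 1, 4], [5, 1, 4]]
`lists[0].append(71)` → shared = [5, 1, 4, 71]; lists = [[5, 1, 4, 71], [5, 1, 4, 71], [5, 1, 4, 71]]
`print(lists[1])` → prints [5, 1, 4, 71]
`print(lists[2])` → prints [5, 1, 4, 71]
`print(shared)` → prints [5, 1, 4, 71]

Answer:
[5, 1, 4, 71]
[5, 1, 4, 71]
[5, 1, 4, 71]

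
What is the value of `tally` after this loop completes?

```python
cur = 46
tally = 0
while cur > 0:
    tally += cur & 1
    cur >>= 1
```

Count set bits in 46 (binary: 0b101110)
`tally` takes the values: 0 → 1 → 2 → 3 → 4

Answer: 4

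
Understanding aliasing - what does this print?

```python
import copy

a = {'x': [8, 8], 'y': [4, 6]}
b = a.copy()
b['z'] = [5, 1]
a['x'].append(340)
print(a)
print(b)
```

Key concept: shallow copy of dict with mutable values.
Step by step:
`a = {'x': [8, 8], 'y': [4, 6]}` → a = {'x': [8, 8], 'y': [4, 6]}
`b = a.copy()` → b = {'x': [8, 8], 'y': [4, 6]}
`b['z'] = [5, 1]` → b = {'x': [8, 8], 'y': [4, 6], 'z': [5, 1]}
`a['x'].append(340)` → a = {'x': [8, 8, 340], 'y': [4, 6]}; b = {'x': [8, 8, 340], 'y': [4, 6], 'z': [5, 1]}
`print(a)` → prints {'x': [8, 8, 340], 'y': [4, 6]}
`print(b)` → prints {'x': [8, 8, 340], 'y': [4, 6], 'z': [5, 1]}

Answer:
{'x': [8, 8, 340], 'y': [4, 6]}
{'x': [8, 8, 340], 'y': [4, 6], 'z': [5, 1]}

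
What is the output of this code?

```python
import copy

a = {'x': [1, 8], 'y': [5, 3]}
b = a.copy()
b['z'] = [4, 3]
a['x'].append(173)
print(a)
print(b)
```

Key concept: shallow copy of dict with mutable values.
Step by step:
`a = {'x': [1, 8], 'y': [5, 3]}` → a = {'x': [1, 8], 'y': [5, 3]}
`b = a.copy()` → b = {'x': [1, 8], 'y': [5, 3]}
`b['z'] = [4, 3]` → b = {'x': [1, 8], 'y': [5, 3], 'z': [4, 3]}
`a['x'].append(173)` → a = {'x': [1, 8, 173], 'y': [5, 3]}; b = {'x': [1, 8, 173], 'y': [5, 3], 'z': [4, 3]}
`print(a)` → prints {'x': [1, 8, 173], 'y': [5, 3]}
`print(b)` → prints {'x': [1, 8, 173], 'y': [5, 3], 'z': [4, 3]}

Answer:
{'x': [1, 8, 173], 'y': [5, 3]}
{'x': [1, 8, 173], 'y': [5, 3], 'z': [4, 3]}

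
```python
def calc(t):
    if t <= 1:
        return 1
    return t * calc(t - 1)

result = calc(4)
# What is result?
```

calc(4) = 4 * 3 * 2 * 1 = 24

Answer: 24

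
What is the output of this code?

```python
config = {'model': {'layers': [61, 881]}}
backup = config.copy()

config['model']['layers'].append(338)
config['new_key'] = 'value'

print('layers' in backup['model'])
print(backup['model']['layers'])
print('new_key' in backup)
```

Key concept: shallow copy gotcha with nested dict.
Step by step:
`config = {'model': {'layers': [61, 881]}}` → config = {'model': {'layers': [61, 881]}}
`backup = config.copy()` → backup = {'model': {'layers': [61, 881]}}
`config['model']['layers'].append(338)` → config = {'model': {'layers': [61, 881, 338]}}; backup = {'model': {'layers': [61, 881, 338]}}
`config['new_key'] = 'value'` → config = {'model': {'layers': [61, 881, 338]}, 'new_key': 'value'}
`print('layers' in backup['model'])` → prints True
`print(backup['model']['layers'])` → prints [61, 881, 338]
`print('new_key' in backup)` → prints False

Answer:
True
[61, 881, 338]
False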